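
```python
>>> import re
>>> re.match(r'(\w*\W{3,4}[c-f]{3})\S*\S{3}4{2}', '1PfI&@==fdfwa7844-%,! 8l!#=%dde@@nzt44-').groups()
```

('1PfI&@==fdf',)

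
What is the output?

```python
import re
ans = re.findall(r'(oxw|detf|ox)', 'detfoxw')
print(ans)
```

['detf', 'oxw']

Branches in `(...|...)` are attempted left-to-right; the first branch that allows the whole pattern to succeed is taken.
Scanning left to right: at [0:4] match 'detf', group 1 = 'detf'; at [4:7] match 'oxw', group 1 = 'oxw'.
With a single group, `findall` returns only what that group captured — 2 items.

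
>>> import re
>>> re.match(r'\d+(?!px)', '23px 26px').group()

'2'

`re.match` won't scan ahead — the pattern has to work from the very first character.
The match spans [0:1] → '2'.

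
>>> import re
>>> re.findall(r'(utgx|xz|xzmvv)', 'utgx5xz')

['utgx', 'xz']

Walking the string: at [0:4] match 'utgx', group 1 = 'utgx'; at [5:7] match 'xz', group 1 = 'xz'.
`findall` collects group 1 from each match (2 total).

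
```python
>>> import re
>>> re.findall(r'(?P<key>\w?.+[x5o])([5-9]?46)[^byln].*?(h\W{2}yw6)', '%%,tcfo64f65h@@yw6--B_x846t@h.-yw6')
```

The pattern matches optionally a word character, then one or more of any character, then one of [x5o] (captured as 'key'); then optionally a character in [5-9], then the literal '46' (captured); then any character except [byln], then zero or more of any character (lazy); then a literal 'h', then exactly 2 of a non-word character, then the literal 'yw6' (captured).
Matches: at [0:34] match '%%,tcfo64f65h@@yw6--B_x846t@h.-yw6', groups = ('%%,tcfo64f65h@@yw6--B_x', '846', 'h.-yw6').
With 3 capturing groups, `findall` returns a 3-tuple per match.

[('%%,tcfo64f65h@@yw6--B_x', '846', 'h.-yw6')]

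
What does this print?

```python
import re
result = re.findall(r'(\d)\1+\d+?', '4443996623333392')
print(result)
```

`\1` is not a pattern — it's the concrete string captured by group 1, re-applied verbatim.
One capturing group, so `findall` returns just the captured substring from each match — 3 in all.

['4', '9', '3']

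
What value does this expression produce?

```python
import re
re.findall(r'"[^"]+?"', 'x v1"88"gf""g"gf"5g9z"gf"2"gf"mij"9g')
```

['"88"', '"g"', '"5g9z"', '"2"', '"mij"']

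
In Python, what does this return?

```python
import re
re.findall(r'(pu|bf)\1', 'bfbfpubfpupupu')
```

['bf', 'pu']

`\1` has to match the exact text group 1 already captured.
Matches: at [0:4] match 'bfbf', group 1 = 'bf'; at [8:12] match 'pupu', group 1 = 'pu'.
Because there's exactly one group, `findall` drops the full match and keeps group 1 from each hit.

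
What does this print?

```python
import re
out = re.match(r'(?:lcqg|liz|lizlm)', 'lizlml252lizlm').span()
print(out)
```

Alternation tries branches left to right and keeps the first one that lets the overall match succeed at that position.
With `match`, the pattern is implicitly anchored at the beginning.
The match spans [0:3] → 'liz'.

(0, 3)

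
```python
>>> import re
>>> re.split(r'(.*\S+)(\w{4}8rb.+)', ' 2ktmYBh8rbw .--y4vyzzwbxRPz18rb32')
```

This matches zero or more of any character, then one or more of a non-whitespace character (captured); then exactly 4 of a word character, then the literal '8rb', then one or more of any character (captured).
Matches to split on: at [0:34] → ' 2ktmYBh8rbw .--y4vyzzwbxRPz18rb32'.
Because the pattern has a capturing group, `split` also inserts each captured text between the pieces.

['', ' 2ktmYBh8rbw .--y4vyzzwbx', 'RPz18rb32', '']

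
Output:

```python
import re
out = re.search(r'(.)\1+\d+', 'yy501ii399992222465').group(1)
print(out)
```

y

The match spans [0:5] → 'yy501'.
Captured: group 1 = 'y'.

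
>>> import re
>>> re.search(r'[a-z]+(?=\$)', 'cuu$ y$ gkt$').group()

'cuu'

The positive lookaround only admits positions where the adjacent text matches; those characters stay outside the span.
Unlike `match`, `search` isn't anchored — it looks for the pattern anywhere in the string.
The match spans [0:3] → 'cuu'.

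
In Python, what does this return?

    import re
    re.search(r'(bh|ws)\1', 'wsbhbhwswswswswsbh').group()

'bhbh'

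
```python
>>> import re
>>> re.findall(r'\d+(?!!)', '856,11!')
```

['856', '1']

`(?!…)`/`(?<!…)` only lets a position through if the neighbouring text does NOT match; no characters are consumed.
Scanning left to right: at [0:3] → '856'; at [4:5] → '1'.
No capturing groups, so `findall` returns the 2 full match strings.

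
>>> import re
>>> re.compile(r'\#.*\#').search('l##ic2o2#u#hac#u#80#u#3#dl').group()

'##ic2o2#u#hac#u#80#u#3#'

The match spans [1:24] → '##ic2o2#u#hac#u#80#u#3#'.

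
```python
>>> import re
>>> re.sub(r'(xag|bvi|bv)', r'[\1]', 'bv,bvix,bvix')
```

Alternation tries branches left to right and keeps the first one that lets the overall match succeed at that position.
Matches: at [0:2] → 'bv'; at [3:6] → 'bvi'; at [8:11] → 'bvi'.
Each match is replaced using the text its own group 1 captured.

'[bv],[bvi]x,[bvi]x'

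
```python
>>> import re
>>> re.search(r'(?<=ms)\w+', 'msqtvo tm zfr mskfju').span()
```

The positive lookaround only admits positions where the adjacent text matches; those characters stay outside the span.
`re.search` scans for the first position where the pattern succeeds.
The match spans [2:6] → 'qtvo'.

(2, 6)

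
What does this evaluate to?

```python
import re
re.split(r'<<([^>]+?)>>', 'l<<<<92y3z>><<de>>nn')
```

Matches to split on: at [1:12] → '<<<<92y3z>>'; at [12:18] → '<<de>>'.
Because the pattern has a capturing group, `split` also inserts each captured text between the pieces.

['l', '<<92y3z', '', 'de', 'nn']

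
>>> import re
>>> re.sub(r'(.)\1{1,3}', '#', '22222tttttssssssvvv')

After group 1 captures some text, `\1` only succeeds where that same text appears again.
Each match is replaced by '#'.

'#2#t###'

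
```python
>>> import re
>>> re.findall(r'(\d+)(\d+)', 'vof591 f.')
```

Pattern: one or more of a digit (captured); then one or more of a digit (captured).
Matches: at [3:6] match '591', groups = ('59', '1').
2 groups means the one result is a tuple of 2 captured strings — 1 here.

[('59', '1')]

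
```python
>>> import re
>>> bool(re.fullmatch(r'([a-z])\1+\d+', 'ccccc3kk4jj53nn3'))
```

False

A backreference is literal: `\1` must see the identical characters the first group matched.
`re.fullmatch` is like wrapping the pattern in `^…$` (in single-line mode).
Here there's no way to consume every character, so the call returns None, and `bool(None)` is False.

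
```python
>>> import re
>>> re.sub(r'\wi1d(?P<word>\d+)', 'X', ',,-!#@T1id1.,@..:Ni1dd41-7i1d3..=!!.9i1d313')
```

Pattern: a word character, then the literal 'i1d'; then one or more of a digit (captured as 'word').
Matches: at [25:30] → '7i1d3'; at [36:43] → '9i1d313'.
`sub` substitutes 'X' at each match site.

',,-!#@T1id1.,@..:Ni1dd41-X..=!!.X'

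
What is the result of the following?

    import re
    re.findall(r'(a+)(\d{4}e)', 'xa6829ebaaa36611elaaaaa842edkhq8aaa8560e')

[('a', '6829e'), ('aaa', '8560e')]

This matches one or more of a literal 'a' (captured); then exactly 4 of a digit, then a literal 'e' (captured).
Multiple groups make `findall` return tuples — one 2-tuple for each match.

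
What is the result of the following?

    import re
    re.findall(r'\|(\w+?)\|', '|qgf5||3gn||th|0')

['qgf5', '3gn', 'th']

One capturing group, so `findall` returns just the captured substring from each match — 3 in all.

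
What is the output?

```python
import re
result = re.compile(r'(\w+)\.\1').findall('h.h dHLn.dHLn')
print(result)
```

A backreference is literal: `\1` must see the identical characters the first group matched.
One capturing group, so `findall` returns just the captured substring from each match — 2 in all.

['h', 'dHLn']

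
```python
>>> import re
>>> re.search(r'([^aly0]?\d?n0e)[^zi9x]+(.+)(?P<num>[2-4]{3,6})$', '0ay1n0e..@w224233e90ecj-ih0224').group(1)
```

The match spans [3:30] → '1n0e..@w224233e90ecj-ih0224'.
Captured: group 1 = '1n0e', group 2 = '90ecj-ih0', group 3 = '224'.

'1n0e'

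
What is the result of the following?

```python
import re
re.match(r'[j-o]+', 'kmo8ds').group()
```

Pattern: one or more of a character in [j-o].
`match` is anchored at position 0; if the pattern doesn't fit there, it returns None.
The match spans [0:3] → 'kmo'.

'kmo'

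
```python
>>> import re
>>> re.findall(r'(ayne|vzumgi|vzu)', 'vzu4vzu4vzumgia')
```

['vzu', 'vzu', 'vzumgi']

Branches in `(...|...)` are attempted left-to-right; the first branch that allows the whole pattern to succeed is taken.
Matches: at [0:3] match 'vzu', group 1 = 'vzu'; at [4:7] match 'vzu', group 1 = 'vzu'; at [8:14] match 'vzumgi', group 1 = 'vzumgi'.
With a single group, `findall` returns only what that group captured — 3 items.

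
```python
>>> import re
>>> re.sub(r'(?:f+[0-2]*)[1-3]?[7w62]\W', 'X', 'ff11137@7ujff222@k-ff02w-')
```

Each match is replaced by 'X'.

'X7ujXk-X'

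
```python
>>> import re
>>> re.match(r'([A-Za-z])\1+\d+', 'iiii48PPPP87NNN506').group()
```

'iiii48'

`\1` is not a pattern — it's the concrete string captured by group 1, re-applied verbatim.
`re.match` only tries the pattern at the start of the string.
The match spans [0:6] → 'iiii48'.
Captured: group 1 = 'i'.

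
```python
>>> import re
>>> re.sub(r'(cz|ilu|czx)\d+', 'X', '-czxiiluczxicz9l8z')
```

'-czxiiluczxiXl8z'

Matches: at [12:15] → 'cz9'.
Every occurrence is swapped for 'X'.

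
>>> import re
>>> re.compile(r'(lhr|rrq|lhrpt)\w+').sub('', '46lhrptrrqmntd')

Matches: at [2:14] → 'lhrptrrqmntd'.
Every occurrence is swapped for ''.

'46'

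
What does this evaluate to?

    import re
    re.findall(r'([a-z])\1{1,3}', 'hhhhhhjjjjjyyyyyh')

['h', 'h', 'j', 'y']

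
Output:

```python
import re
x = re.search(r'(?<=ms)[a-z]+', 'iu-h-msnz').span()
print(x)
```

(7, 9)

The positive lookaround only admits positions where the adjacent text matches; those characters stay outside the span.
`search` walks the string left to right and returns the first match it finds.
The match spans [7:9] → 'nz'.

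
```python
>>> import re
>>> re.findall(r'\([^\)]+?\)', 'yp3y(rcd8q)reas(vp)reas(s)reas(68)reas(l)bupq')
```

Walking the string: at [4:11] → '(rcd8q)'; at [15:19] → '(vp)'; at [23:26] → '(s)'; at [30:34] → '(68)'; at [38:41] → '(l)'.
With no groups in the pattern, `findall` gives back each whole match — 5 here.

['(rcd8q)', '(vp)', '(s)', '(68)', '(l)']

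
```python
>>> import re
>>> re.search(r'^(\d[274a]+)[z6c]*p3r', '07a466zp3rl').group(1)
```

'07a4'

The match spans [0:10] → '07a466zp3r'.
Captured: group 1 = '07a4'.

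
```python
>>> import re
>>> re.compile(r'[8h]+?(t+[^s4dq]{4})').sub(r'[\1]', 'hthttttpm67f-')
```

'[thttt]tpm67f-'

This matches one or more of one of [8h] (lazy); then one or more of the literal 't', then exactly 4 of any character except [s4dq] (captured).
Matches: at [0:6] → 'hthttt'.
`\1` in the replacement pulls in group 1's text for each match.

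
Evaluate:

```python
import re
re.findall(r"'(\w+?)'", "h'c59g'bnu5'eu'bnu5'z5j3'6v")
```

With a single group, `findall` returns only what that group captured — 3 items.

['c59g', 'eu', 'z5j3']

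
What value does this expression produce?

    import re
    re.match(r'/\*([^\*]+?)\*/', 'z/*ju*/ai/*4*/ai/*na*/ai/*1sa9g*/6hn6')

None

`re.match` won't scan ahead — the pattern has to work from the very first character.
Here position 0 doesn't satisfy it, so the call returns None.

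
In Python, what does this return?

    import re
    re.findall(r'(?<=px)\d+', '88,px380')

['380']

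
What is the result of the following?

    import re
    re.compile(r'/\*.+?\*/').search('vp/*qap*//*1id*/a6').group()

'/*qap*/'

Because the quantifier is non-greedy, it stops expanding at the earliest point where the rest of the pattern can succeed.
`re.search` tries every starting position until one works.
The match spans [2:9] → '/*qap*/'.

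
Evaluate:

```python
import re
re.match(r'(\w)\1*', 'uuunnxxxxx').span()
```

`re.match` won't scan ahead — the pattern has to work from the very first character.
The match spans [0:3] → 'uuu'.

(0, 3)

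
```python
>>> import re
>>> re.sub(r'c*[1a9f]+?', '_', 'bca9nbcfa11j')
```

'b__nb____j'

Pattern: zero or more of a literal 'c'; then one or more of one of [1a9f] (lazy).
Matches: at [1:3] → 'ca'; at [3:4] → '9'; at [6:8] → 'cf'; at [8:9] → 'a'; at [9:10] → '1'; ….
`sub` substitutes '_' at each match site.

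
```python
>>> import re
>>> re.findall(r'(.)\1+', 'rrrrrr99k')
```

The backreference `\1` re-matches whatever the first group consumed, character for character.
Because there's exactly one group, `findall` drops the full match and keeps group 1 from each hit.

['r', '9']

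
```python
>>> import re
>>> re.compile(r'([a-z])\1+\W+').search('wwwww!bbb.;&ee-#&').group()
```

'wwwww!'

After group 1 captures some text, `\1` only succeeds where that same text appears again.
The match spans [0:6] → 'wwwww!'.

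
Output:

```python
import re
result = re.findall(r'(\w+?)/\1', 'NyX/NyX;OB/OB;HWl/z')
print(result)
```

['NyX', 'OB']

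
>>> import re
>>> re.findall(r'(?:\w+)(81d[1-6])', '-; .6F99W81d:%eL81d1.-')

This matches one or more of a word character (non-capturing group); then the literal '81d', then a character in [1-6] (captured).
Scanning left to right: at [14:20] match 'eL81d1', group 1 = '81d1'.
`findall` collects group 1 from the one match (1 total).

['81d1']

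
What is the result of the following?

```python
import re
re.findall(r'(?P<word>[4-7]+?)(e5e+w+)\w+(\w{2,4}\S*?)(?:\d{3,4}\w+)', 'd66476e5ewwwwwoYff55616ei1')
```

[('66476', 'e5ewwwww', '55')]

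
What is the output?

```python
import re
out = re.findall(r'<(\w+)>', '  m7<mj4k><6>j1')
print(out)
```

['mj4k', '6']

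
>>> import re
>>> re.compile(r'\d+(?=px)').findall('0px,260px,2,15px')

['0', '260', '15']

Lookahead/lookbehind check context without consuming it, so the matched span excludes the asserted characters.
Walking the string: at [0:1] → '0'; at [4:7] → '260'; at [12:14] → '15'.
With no groups in the pattern, `findall` gives back each whole match — 3 here.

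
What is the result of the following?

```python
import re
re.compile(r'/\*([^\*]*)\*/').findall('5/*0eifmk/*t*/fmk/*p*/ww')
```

['t', 'p']

With a single group, `findall` returns only what that group captured — 2 items.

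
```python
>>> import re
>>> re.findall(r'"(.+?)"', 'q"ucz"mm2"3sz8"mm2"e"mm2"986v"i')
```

Lazy quantifiers expand one character at a time until the remainder of the pattern can match.
Matches: at [1:6] match '"ucz"', group 1 = 'ucz'; at [9:15] match '"3sz8"', group 1 = '3sz8'; at [18:21] match '"e"', group 1 = 'e'; at [24:30] match '"986v"', group 1 = '986v'.
With a single group, `findall` returns only what that group captured — 4 items.

['ucz', '3sz8', 'e', '986v']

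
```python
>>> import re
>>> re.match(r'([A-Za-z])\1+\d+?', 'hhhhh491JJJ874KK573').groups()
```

('h',)

The match spans [0:6] → 'hhhhh4'.
Captured: group 1 = 'h'.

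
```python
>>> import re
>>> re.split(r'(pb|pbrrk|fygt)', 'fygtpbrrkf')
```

['', 'fygt', '', 'pb', 'rrkf']

The regex engine tests alternatives in the order written; an earlier branch that matches wins even if a later one would match more.
Matches to split on: at [0:4] → 'fygt'; at [4:6] → 'pb'.
`re.split` interleaves the captured-group text with the surrounding fragments.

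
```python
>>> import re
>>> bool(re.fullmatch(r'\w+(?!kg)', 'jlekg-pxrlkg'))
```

False

`fullmatch` succeeds only if the pattern covers the string from start to end.
Here there's no way to consume every character, so the call returns None, and `bool(None)` is False.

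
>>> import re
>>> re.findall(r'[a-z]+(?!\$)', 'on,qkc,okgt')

['on', 'qkc', 'okgt']

The negative lookahead/lookbehind blocks any match where the forbidden context is present.
Walking the string: at [0:2] → 'on'; at [3:6] → 'qkc'; at [7:11] → 'okgt'.
Since nothing is captured, `findall` lists the 3 matched substrings directly.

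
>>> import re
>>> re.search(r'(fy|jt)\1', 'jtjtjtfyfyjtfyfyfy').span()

(0, 4)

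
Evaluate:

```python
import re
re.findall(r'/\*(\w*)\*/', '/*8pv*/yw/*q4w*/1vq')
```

With a single group, `findall` returns only what that group captured — 2 items.

['8pv', 'q4w']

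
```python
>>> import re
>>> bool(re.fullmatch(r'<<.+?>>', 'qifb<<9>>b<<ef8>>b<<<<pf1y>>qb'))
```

`re.fullmatch` requires the pattern to consume the entire string.
Here the pattern can't cover the whole string, so the call returns None, and `bool(None)` is False.

False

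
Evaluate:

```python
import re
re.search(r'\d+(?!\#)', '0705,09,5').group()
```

'0705'

The negative lookaround is zero-width — it rules out positions where the adjacent text would match, without consuming anything.
`re.search` scans for the first position where the pattern succeeds.
The match spans [0:4] → '0705'.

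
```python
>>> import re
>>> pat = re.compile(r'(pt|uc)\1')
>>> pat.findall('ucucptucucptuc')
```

['uc', 'uc']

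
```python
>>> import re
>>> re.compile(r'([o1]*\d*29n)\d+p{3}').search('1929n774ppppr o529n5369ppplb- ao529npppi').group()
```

'1929n774ppp'

Pattern: zero or more of one of [o1], then zero or more of a digit, then the literal '29n' (captured); then one or more of a digit, then exactly 3 of the literal 'p'.
The match spans [0:11] → '1929n774ppp'.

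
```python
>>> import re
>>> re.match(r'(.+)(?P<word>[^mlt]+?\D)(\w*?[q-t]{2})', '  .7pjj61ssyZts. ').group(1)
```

'  .7pjj61ss'

Pattern: one or more of any character (captured); then one or more of any character except [mlt] (lazy), then a non-digit (captured as 'word'); then zero or more of a word character (lazy), then exactly 2 of a character in [q-t] (captured).
With `match`, the pattern is implicitly anchored at the beginning.
The match spans [0:15] → '  .7pjj61ssyZts'.
Captured: group 1 = '  .7pjj61ss', group 2 = 'yZ', group 3 = 'ts'.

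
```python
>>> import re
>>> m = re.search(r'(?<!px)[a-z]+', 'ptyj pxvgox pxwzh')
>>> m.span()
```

(0, 4)

The negative lookaround is zero-width — it rules out positions where the adjacent text would match, without consuming anything.
`re.search` scans for the first position where the pattern succeeds.
The match spans [0:4] → 'ptyj'.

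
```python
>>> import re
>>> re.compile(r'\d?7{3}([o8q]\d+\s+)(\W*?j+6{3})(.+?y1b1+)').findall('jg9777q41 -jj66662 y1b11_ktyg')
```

[('q41 ', '-jj666', '62 y1b11')]

Pattern: optionally a digit, then exactly 3 of a literal '7'; then one of [o8q], then one or more of a digit, then one or more of whitespace (captured); then zero or more of a non-word character (lazy), then one or more of a literal 'j', then exactly 3 of the literal '6' (captured); then one or more of any character (lazy), then the literal 'y1b', then one or more of the literal '1' (captured).
Multiple groups make `findall` return tuples — one 3-tuple for the one match.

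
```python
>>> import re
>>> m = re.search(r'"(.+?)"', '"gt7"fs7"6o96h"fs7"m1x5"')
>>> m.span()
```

Lazy quantifiers expand one character at a time until the remainder of the pattern can match.
`search` walks the string left to right and returns the first match it finds.
The match spans [0:5] → '"gt7"'.
Captured: group 1 = 'gt7'.

(0, 5)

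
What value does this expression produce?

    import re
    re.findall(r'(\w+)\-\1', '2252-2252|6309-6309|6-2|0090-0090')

['2252', '6309', '0090']

A backreference is literal: `\1` must see the identical characters the first group matched.
Walking the string: at [0:9] match '2252-2252', group 1 = '2252'; at [10:19] match '6309-6309', group 1 = '6309'; at [24:33] match '0090-0090', group 1 = '0090'.
Because there's exactly one group, `findall` drops the full match and keeps group 1 from each hit.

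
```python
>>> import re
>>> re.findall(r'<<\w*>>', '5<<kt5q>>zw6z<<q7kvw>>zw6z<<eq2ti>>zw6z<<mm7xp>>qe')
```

['<<kt5q>>', '<<q7kvw>>', '<<eq2ti>>', '<<mm7xp>>']

Scanning left to right: at [1:9] → '<<kt5q>>'; at [13:22] → '<<q7kvw>>'; at [26:35] → '<<eq2ti>>'; at [39:48] → '<<mm7xp>>'.
Since nothing is captured, `findall` lists the 4 matched substrings directly.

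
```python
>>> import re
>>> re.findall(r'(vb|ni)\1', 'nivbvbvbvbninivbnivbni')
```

`\1` is not a pattern — it's the concrete string captured by group 1, re-applied verbatim.
Scanning left to right: at [2:6] match 'vbvb', group 1 = 'vb'; at [6:10] match 'vbvb', group 1 = 'vb'; at [10:14] match 'nini', group 1 = 'ni'.
One capturing group, so `findall` returns just the captured substring from each match — 3 in all.

['vb', 'vb', 'ni']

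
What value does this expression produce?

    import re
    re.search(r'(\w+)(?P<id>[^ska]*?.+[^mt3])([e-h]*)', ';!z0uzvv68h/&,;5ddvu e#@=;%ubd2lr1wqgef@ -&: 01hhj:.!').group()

'z0uzvv68h/&,;5ddvu e#@=;%ubd2lr1wqgef@ -&: 01hhj:.!'

This matches one or more of a word character (captured); then zero or more of any character except [ska] (lazy), then one or more of any character, then any character except [mt3] (captured as 'id'); then zero or more of a character in [e-h] (captured).
`re.search` tries every starting position until one works.
The match spans [2:53] → 'z0uzvv68h/&,;5ddvu e#@=;%ubd2lr1wqgef@ -&: 01hhj:.!'.
Captured: group 1 = 'z0uzvv68h', group 2 = '/&,;5ddvu e#@=;%ubd2lr1wqgef@ -&: 01hhj:.!', group 3 = ''.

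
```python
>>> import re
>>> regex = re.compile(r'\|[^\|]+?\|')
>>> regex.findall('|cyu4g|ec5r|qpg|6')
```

['|cyu4g|', '|qpg|']

`findall` yields the raw match text (2 of them) because the pattern has no groups.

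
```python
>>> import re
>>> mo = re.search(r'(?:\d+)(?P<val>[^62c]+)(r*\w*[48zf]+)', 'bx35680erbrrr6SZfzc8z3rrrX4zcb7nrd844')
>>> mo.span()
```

The pattern matches one or more of a digit (non-capturing group); then one or more of any character except [62c] (captured as 'val'); then zero or more of a literal 'r', then zero or more of a word character, then one or more of one of [48zf] (captured).
`re.search` tries every starting position until one works.
The match spans [2:37] → '35680erbrrr6SZfzc8z3rrrX4zcb7nrd844'.
Captured: group 1 = 'erbrrr', group 2 = '6SZfzc8z3rrrX4zcb7nrd844'.

(2, 37)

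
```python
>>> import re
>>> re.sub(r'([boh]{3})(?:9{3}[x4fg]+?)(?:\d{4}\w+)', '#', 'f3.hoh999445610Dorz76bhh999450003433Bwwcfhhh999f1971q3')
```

'f3.#'

The pattern matches exactly 3 of one of [boh] (captured); then exactly 3 of the literal '9', then one or more of one of [x4fg] (lazy) (non-capturing group); then exactly 4 of a digit, then one or more of a word character (non-capturing group).
`sub` substitutes '#' at each match site.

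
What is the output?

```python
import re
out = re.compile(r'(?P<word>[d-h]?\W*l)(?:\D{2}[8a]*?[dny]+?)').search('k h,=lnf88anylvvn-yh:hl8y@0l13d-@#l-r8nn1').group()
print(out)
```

h,=lnf88an

Lazy quantifiers expand one character at a time until the remainder of the pattern can match.
The match spans [2:12] → 'h,=lnf88an'.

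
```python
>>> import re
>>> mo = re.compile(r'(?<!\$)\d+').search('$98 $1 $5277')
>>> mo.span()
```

The negative lookaround is zero-width — it rules out positions where the adjacent text would match, without consuming anything.
The match spans [2:3] → '8'.

(2, 3)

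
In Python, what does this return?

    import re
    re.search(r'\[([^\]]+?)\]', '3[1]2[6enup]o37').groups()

('1',)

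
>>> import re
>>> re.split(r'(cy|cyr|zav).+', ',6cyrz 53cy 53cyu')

Alternation isn't longest-match — the leftmost alternative that fits at this position is chosen.
`re.split` interleaves the captured-group text with the surrounding fragments.

[',6', 'cy', '']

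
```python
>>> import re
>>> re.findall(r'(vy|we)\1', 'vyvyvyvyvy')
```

['vy', 'vy']

`\1` has to match the exact text group 1 already captured.
Matches: at [0:4] match 'vyvy', group 1 = 'vy'; at [4:8] match 'vyvy', group 1 = 'vy'.
`findall` collects group 1 from each match (2 total).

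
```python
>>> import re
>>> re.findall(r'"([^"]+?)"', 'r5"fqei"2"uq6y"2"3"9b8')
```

['fqei', 'uq6y', '3']

Walking the string: at [2:8] match '"fqei"', group 1 = 'fqei'; at [9:15] match '"uq6y"', group 1 = 'uq6y'; at [16:19] match '"3"', group 1 = '3'.
With a single group, `findall` returns only what that group captured — 3 items.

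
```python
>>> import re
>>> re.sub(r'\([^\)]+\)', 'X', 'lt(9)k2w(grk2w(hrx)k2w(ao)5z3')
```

'ltXk2wXk2wX5z3'

Matches: at [2:5] → '(9)'; at [8:19] → '(grk2w(hrx)'; at [22:26] → '(ao)'.
Each match is replaced by 'X'.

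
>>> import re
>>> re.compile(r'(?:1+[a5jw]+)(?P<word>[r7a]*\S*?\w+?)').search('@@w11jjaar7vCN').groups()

('r7v',)

Pattern: one or more of a literal '1', then one or more of one of [a5jw] (non-capturing group); then zero or more of one of [r7a], then zero or more of a non-whitespace character (lazy), then one or more of a word character (lazy) (captured as 'word').
A non-greedy quantifier consumes as few characters as it can — just enough that the remainder of the pattern still matches from where it stops; whatever follows it matches normally.
Unlike `match`, `search` isn't anchored — it looks for the pattern anywhere in the string.
The match spans [3:12] → '11jjaar7v'.
Captured: group 1 = 'r7v'.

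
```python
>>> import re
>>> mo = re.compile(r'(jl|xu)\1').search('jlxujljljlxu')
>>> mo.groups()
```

`\1` is not a pattern — it's the concrete string captured by group 1, re-applied verbatim.
`re.search` scans for the first position where the pattern succeeds.
The match spans [4:8] → 'jljl'.
Captured: group 1 = 'jl'.

('jl',)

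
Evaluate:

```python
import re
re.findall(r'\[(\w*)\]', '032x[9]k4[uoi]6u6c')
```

Because there's exactly one group, `findall` drops the full match and keeps group 1 from each hit.

['9', 'uoi']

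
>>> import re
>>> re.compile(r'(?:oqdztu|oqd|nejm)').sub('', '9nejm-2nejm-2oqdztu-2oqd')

The regex engine tests alternatives in the order written; an earlier branch that matches wins even if a later one would match more.
Matches: at [1:5] → 'nejm'; at [7:11] → 'nejm'; at [13:19] → 'oqdztu'; at [21:24] → 'oqd'.
Each match is replaced by ''.

'9-2-2-2'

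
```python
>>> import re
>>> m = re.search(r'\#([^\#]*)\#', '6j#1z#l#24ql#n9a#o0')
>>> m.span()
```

(2, 6)

The match spans [2:6] → '#1z#'.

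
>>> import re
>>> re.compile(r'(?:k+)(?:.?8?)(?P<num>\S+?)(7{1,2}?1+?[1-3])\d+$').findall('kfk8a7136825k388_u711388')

Pattern: one or more of a literal 'k' (non-capturing group); then optionally any character, then optionally a literal '8' (non-capturing group); then one or more of a non-whitespace character (lazy) (captured as 'num'); then 1 to 2 of a literal '7' (lazy), then one or more of the literal '1' (lazy), then a character in [1-3] (captured); then one or more of a digit; then anchored at the end.
Scanning left to right: at [0:24] match 'kfk8a7136825k388_u711388', groups = ('k8a7136825k388_u', '711').
`findall` packs the 2 group values into a tuple for every match.

[('k8a7136825k388_u', '711')]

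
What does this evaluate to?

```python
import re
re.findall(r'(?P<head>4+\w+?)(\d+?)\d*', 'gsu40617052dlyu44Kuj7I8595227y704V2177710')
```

[('40', '6'), ('44Kuj', '7'), ('4V', '2')]

With the lazy modifier that quantifier settles for the fewest repetitions that let the rest of the pattern succeed (the atoms after it are unaffected and can still be greedy).
Multiple groups make `findall` return tuples — one 2-tuple for each match.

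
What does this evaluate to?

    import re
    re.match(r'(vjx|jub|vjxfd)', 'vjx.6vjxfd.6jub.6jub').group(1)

'vjx'

`re.match` only tries the pattern at the start of the string.
The match spans [0:3] → 'vjx'.
Captured: group 1 = 'vjx'.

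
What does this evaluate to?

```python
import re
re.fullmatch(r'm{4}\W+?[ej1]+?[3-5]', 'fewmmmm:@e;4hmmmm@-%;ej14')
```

None

For `fullmatch`, every character of the input must be accounted for by the pattern.
Here there's no way to consume every character, so the call returns None.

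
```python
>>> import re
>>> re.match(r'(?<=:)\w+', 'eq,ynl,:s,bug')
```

None

The lookaround is zero-width — it requires the adjacent text to match without consuming it, so the asserted text isn't part of the match.
With `match`, the pattern is implicitly anchored at the beginning.
Here the pattern fails at index 0, so the call returns None.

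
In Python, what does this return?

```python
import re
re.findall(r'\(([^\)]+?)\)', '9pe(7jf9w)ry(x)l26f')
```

Scanning left to right: at [3:10] match '(7jf9w)', group 1 = '7jf9w'; at [12:15] match '(x)', group 1 = 'x'.
Because there's exactly one group, `findall` drops the full match and keeps group 1 from each hit.

['7jf9w', 'x']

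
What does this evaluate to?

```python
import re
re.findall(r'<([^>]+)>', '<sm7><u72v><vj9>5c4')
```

['sm7', 'u72v', 'vj9']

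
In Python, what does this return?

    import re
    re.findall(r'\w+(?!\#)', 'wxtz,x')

`(?!…)`/`(?<!…)` only lets a position through if the neighbouring text does NOT match; no characters are consumed.
Walking the string: at [0:4] → 'wxtz'; at [5:6] → 'x'.
No capturing groups, so `findall` returns the 2 full match strings.

['wxtz', 'x']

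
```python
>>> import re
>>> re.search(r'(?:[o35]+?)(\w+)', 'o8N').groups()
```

('8N',)

Pattern: one or more of one of [o35] (lazy) (non-capturing group); then one or more of a word character (captured).
`re.search` scans for the first position where the pattern succeeds.
The match spans [0:3] → 'o8N'.
Captured: group 1 = '8N'.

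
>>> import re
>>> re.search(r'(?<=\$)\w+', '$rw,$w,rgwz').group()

'rw'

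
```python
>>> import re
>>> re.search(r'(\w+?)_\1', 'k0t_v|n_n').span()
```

(6, 9)

`\1` is not a pattern — it's the concrete string captured by group 1, re-applied verbatim.
`re.search` scans for the first position where the pattern succeeds.
The match spans [6:9] → 'n_n'.
Captured: group 1 = 'n'.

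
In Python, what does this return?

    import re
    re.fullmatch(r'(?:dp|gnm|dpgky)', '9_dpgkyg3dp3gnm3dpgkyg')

For `fullmatch`, every character of the input must be accounted for by the pattern.
Here the pattern can't cover the whole string, so the call returns None.

None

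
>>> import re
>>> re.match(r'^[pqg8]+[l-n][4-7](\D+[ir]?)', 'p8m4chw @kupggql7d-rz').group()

'p8m4chw @kupggql'

With `match`, the pattern is implicitly anchored at the beginning.
The match spans [0:16] → 'p8m4chw @kupggql'.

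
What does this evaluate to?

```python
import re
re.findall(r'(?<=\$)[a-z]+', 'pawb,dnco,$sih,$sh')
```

['sih', 'sh']

The positive lookaround only admits positions where the adjacent text matches; those characters stay outside the span.
`findall` yields the raw match text (2 of them) because the pattern has no groups.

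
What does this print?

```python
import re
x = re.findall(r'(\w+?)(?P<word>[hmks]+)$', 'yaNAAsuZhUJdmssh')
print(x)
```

A non-greedy quantifier consumes as few characters as it can — just enough that the remainder of the pattern still matches from where it stops; whatever follows it matches normally.
2 groups means the one result is a tuple of 2 captured strings — 1 here.

[('yaNAAsuZhUJd', 'mssh')]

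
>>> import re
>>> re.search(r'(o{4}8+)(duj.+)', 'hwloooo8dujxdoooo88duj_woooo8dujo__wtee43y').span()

The pattern matches exactly 4 of the literal 'o', then one or more of a literal '8' (captured); then the literal 'duj', then one or more of any character (captured).
The match spans [3:42] → 'oooo8dujxdoooo88duj_woooo8dujo__wtee43y'.

(3, 42)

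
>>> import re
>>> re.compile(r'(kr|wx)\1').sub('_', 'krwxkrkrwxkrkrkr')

'krwx_wx_kr'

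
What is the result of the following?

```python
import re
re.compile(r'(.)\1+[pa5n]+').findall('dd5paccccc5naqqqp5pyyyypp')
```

`\1` has to match the exact text group 1 already captured.
Walking the string: at [0:5] match 'dd5pa', group 1 = 'd'; at [5:13] match 'ccccc5na', group 1 = 'c'; at [13:19] match 'qqqp5p', group 1 = 'q'; at [19:25] match 'yyyypp', group 1 = 'y'.
One capturing group, so `findall` returns just the captured substring from each match — 4 in all.

['d', 'c', 'q', 'y']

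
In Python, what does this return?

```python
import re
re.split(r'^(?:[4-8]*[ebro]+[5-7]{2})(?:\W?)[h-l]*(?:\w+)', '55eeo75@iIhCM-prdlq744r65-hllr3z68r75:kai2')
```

The pattern matches anchored at the start of the string; then zero or more of a character in [4-8], then one or more of one of [ebro], then exactly 2 of a character in [5-7] (non-capturing group); then optionally a non-word character (non-capturing group); then zero or more of a character in [h-l]; then one or more of a word character (non-capturing group).
Matches to split on: at [0:13] → '55eeo75@iIhCM'.
`split` removes every match and returns the 2 fragments in between.

['', '-prdlq744r65-hllr3z68r75:kai2']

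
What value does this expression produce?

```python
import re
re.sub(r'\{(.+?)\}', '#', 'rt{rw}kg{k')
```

Matches: at [2:6] → '{rw}'.
Every occurrence is swapped for '#'.

'rt#kg{k'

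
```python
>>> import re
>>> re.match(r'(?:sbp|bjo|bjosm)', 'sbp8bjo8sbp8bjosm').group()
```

`re.match` won't scan ahead — the pattern has to work from the very first character.
The match spans [0:3] → 'sbp'.

'sbp'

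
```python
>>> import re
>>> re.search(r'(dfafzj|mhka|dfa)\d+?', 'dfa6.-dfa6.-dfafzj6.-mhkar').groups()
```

('dfa',)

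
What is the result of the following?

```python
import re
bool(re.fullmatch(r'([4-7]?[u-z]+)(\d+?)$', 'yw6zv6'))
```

For `fullmatch`, every character of the input must be accounted for by the pattern.
Here there's no way to consume every character, so the call returns None, and `bool(None)` is False.

False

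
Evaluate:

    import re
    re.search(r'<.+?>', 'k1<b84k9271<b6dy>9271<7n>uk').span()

Lazy quantifiers expand one character at a time until the remainder of the pattern can match.
Unlike `match`, `search` isn't anchored — it looks for the pattern anywhere in the string.
The match spans [2:17] → '<b84k9271<b6dy>'.

(2, 17)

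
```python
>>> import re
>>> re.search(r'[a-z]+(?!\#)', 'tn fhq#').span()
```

`(?!…)`/`(?<!…)` only lets a position through if the neighbouring text does NOT match; no characters are consumed.
`re.search` tries every starting position until one works.
The match spans [0:2] → 'tn'.

(0, 2)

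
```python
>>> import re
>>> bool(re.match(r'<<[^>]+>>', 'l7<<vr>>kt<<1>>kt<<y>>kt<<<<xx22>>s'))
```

False

With `match`, the pattern is implicitly anchored at the beginning.
Here position 0 doesn't satisfy it, so the call returns None, and `bool(None)` is False.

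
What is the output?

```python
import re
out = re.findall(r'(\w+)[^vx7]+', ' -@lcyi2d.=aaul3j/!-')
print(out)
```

['lcyi2d']

Pattern: one or more of a word character (captured); then one or more of any character except [vx7].
Walking the string: at [3:20] match 'lcyi2d.=aaul3j/!-', group 1 = 'lcyi2d'.
With a single group, `findall` returns only what that group captured — 1 item.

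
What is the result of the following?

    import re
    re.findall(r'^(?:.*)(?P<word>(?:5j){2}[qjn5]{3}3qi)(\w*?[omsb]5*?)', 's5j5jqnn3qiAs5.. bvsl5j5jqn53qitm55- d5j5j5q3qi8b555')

[('5j5jqn53qi', 'tm')]

Pattern: anchored at the start of the string; then zero or more of any character (non-capturing group); then the literal '5j' repeated 2 times, then exactly 3 of one of [qjn5], then the literal '3qi' (captured as 'word'); then zero or more of a word character (lazy), then one of [omsb], then zero or more of the literal '5' (lazy) (captured).
With the lazy modifier that quantifier settles for the fewest repetitions that let the rest of the pattern succeed (the atoms after it are unaffected and can still be greedy).
Walking the string: at [0:33] match 's5j5jqnn3qiAs5.. bvsl5j5jqn53qitm', groups = ('5j5jqn53qi', 'tm').
2 groups means the one result is a tuple of 2 captured strings — 1 here.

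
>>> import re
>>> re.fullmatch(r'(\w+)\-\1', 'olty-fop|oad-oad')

`fullmatch` succeeds only if the pattern covers the string from start to end.
Here the string isn't matched end-to-end, so the call returns None.

None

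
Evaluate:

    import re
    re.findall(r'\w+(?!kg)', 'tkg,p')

Because the assertion is negative and zero-width, positions next to the forbidden text are skipped.
With no groups in the pattern, `findall` gives back each whole match — 2 here.

['tkg', 'p']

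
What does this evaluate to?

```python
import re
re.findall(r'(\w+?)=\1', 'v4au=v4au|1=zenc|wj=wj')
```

`\1` is not a pattern — it's the concrete string captured by group 1, re-applied verbatim.
Walking the string: at [0:9] match 'v4au=v4au', group 1 = 'v4au'; at [17:22] match 'wj=wj', group 1 = 'wj'.
One capturing group, so `findall` returns just the captured substring from each match — 2 in all.

['v4au', 'wj']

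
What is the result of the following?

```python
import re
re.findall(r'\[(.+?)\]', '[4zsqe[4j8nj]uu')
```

['4zsqe[4j8nj']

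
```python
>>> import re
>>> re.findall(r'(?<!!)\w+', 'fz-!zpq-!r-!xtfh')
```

['fz', 'pq', 'tfh']

`(?!…)`/`(?<!…)` only lets a position through if the neighbouring text does NOT match; no characters are consumed.
Walking the string: at [0:2] → 'fz'; at [5:7] → 'pq'; at [13:16] → 'tfh'.
`findall` yields the raw match text (3 of them) because the pattern has no groups.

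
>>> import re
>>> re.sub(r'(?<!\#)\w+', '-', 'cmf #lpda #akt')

'- #l- #a-'

The negative lookahead/lookbehind blocks any match where the forbidden context is present.
Each match is replaced by '-'.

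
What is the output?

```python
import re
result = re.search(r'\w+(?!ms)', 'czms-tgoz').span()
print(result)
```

(0, 4)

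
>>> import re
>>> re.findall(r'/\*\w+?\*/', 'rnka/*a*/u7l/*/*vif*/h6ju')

['/*a*/', '/*vif*/']

Scanning left to right: at [4:9] → '/*a*/'; at [14:21] → '/*vif*/'.
Since nothing is captured, `findall` lists the 2 matched substrings directly.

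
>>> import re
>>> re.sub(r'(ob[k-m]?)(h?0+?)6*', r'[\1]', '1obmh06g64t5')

Each match is replaced using the text its own group 1 captured.

'1[obm]g64t5'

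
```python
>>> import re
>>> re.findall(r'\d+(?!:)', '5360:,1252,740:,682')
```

Because the assertion is negative and zero-width, positions next to the forbidden text are skipped.
Walking the string: at [0:3] → '536'; at [6:10] → '1252'; at [11:13] → '74'; at [16:19] → '682'.
With no groups in the pattern, `findall` gives back each whole match — 4 here.

['536', '1252', '74', '682']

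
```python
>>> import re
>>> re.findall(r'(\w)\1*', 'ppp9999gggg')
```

`\1` is not a pattern — it's the concrete string captured by group 1, re-applied verbatim.
Matches: at [0:3] match 'ppp', group 1 = 'p'; at [3:7] match '9999', group 1 = '9'; at [7:11] match 'gggg', group 1 = 'g'.
One capturing group, so `findall` returns just the captured substring from each match — 3 in all.

['p', '9', 'g']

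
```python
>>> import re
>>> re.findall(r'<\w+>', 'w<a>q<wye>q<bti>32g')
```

No capturing groups, so `findall` returns the 3 full match strings.

['<a>', '<wye>', '<bti>']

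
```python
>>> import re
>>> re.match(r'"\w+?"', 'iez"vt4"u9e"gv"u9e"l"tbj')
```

`re.match` won't scan ahead — the pattern has to work from the very first character.
Here the pattern fails at index 0, so the call returns None.

None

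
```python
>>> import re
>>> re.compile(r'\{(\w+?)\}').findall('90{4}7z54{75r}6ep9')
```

Walking the string: at [2:5] match '{4}', group 1 = '4'; at [9:14] match '{75r}', group 1 = '75r'.
`findall` collects group 1 from each match (2 total).

['4', '75r']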